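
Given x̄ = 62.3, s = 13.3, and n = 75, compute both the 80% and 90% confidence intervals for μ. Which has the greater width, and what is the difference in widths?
90% CI is wider by 1.15

df = 74
80% CI: t* = 1.293, (60.31, 64.29), width = 2 · t* · s/√n = 3.97
90% CI: t* = 1.666, (59.74, 64.86), width = 2 · t* · s/√n = 5.12

The 90% CI is wider by 5.12 - 3.97 = 1.15.
Higher confidence requires a wider interval.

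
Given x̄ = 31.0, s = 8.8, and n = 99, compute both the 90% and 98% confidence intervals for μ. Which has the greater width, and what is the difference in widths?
98% CI is wider by 1.24

df = 98
90% CI: t* = 1.661, (29.53, 32.47), width = 2 · t* · s/√n = 2.94
98% CI: t* = 2.365, (28.91, 33.09), width = 2 · t* · s/√n = 4.18

The 98% CI is wider by 4.18 - 2.94 = 1.24.
Higher confidence requires a wider interval.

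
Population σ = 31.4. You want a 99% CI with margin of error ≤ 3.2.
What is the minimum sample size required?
n ≥ 639

For margin E ≤ 3.2:
n ≥ (z* · σ / E)²
n ≥ (2.576 · 31.4 / 3.2)²
n ≥ 638.93

Minimum n = 639 (rounding up)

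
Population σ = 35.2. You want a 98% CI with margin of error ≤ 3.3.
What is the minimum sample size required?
n ≥ 616

For margin E ≤ 3.3:
n ≥ (z* · σ / E)²
n ≥ (2.326 · 35.2 / 3.3)²
n ≥ 615.57

Minimum n = 616 (rounding up)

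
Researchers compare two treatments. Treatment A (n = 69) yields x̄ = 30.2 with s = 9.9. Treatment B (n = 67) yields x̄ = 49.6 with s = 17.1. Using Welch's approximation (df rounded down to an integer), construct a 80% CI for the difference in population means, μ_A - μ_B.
(-22.50, -16.30)

Difference: x̄₁ - x̄₂ = -19.40
SE = √(s₁²/n₁ + s₂²/n₂) = √(9.9²/69 + 17.1²/67) = 2.4052
df = 105.14 → 105 (Welch–Satterthwaite, rounded down)
t* = 1.290

CI: -19.40 ± 1.290 · 2.4052 = -19.40 ± 3.10 = (-22.50, -16.30)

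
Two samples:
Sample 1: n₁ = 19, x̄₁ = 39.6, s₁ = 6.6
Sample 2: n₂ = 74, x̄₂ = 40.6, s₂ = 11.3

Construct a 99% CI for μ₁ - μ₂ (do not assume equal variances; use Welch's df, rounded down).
(-6.38, 4.38)

Difference: x̄₁ - x̄₂ = -1.00
SE = √(s₁²/n₁ + s₂²/n₂) = √(6.6²/19 + 11.3²/74) = 2.0045
df = 48.52 → 48 (Welch–Satterthwaite, rounded down)
t* = 2.682

CI: -1.00 ± 2.682 · 2.0045 = -1.00 ± 5.38 = (-6.38, 4.38)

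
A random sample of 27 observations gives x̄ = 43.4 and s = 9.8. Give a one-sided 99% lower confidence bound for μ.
μ ≥ 38.72

Lower bound (one-sided):
t* = 2.479 (one-sided for 99%)
Lower bound = x̄ - t* · s/√n = 43.4 - 2.479 · 9.8/√27 = 38.72

We are 99% confident that μ ≥ 38.72.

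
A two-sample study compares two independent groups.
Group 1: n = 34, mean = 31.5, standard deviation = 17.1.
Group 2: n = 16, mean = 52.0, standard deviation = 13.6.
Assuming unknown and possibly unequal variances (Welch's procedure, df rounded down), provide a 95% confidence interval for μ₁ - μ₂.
(-29.61, -11.39)

Difference: x̄₁ - x̄₂ = -20.50
SE = √(s₁²/n₁ + s₂²/n₂) = √(17.1²/34 + 13.6²/16) = 4.4900
df = 36.45 → 36 (Welch–Satterthwaite, rounded down)
t* = 2.028

CI: -20.50 ± 2.028 · 4.4900 = -20.50 ± 9.11 = (-29.61, -11.39)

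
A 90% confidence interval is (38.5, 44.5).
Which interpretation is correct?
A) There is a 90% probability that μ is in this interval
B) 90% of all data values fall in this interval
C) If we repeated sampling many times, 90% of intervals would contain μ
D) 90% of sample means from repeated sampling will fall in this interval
C

A) Wrong — μ is fixed; the randomness lives in the interval, not in μ.
B) Wrong — a CI is about the parameter μ, not individual data values.
C) Correct — this is the frequentist long-run coverage interpretation.
D) Wrong — coverage applies to intervals containing μ, not to future x̄ values.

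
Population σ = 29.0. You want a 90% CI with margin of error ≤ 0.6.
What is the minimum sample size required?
n ≥ 6322

For margin E ≤ 0.6:
n ≥ (z* · σ / E)²
n ≥ (1.645 · 29.0 / 0.6)²
n ≥ 6321.58

Minimum n = 6322 (rounding up)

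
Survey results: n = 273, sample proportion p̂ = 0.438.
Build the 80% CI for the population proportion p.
(0.400, 0.476)

Proportion CI:
SE = √(p̂(1-p̂)/n) = √(0.438 · 0.562 / 273) = 0.03003

z* = 1.282
Margin = z* · SE = 1.282 · 0.03003 = 0.0385

CI: 0.438 ± 0.0385 = (0.400, 0.476)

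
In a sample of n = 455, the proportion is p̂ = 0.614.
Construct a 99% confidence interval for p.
(0.555, 0.673)

Proportion CI:
SE = √(p̂(1-p̂)/n) = √(0.614 · 0.386 / 455) = 0.02282

z* = 2.576
Margin = z* · SE = 2.576 · 0.02282 = 0.0588

CI: 0.614 ± 0.0588 = (0.555, 0.673)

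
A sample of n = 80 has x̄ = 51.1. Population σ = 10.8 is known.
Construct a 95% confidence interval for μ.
(48.73, 53.47)

z-interval (σ known):
z* = 1.960 for 95% confidence

Margin of error = z* · σ/√n = 1.960 · 10.8/√80 = 2.37

CI: (51.1 - 2.37, 51.1 + 2.37) = (48.73, 53.47)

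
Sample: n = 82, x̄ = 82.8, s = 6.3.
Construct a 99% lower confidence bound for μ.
μ ≥ 81.15

Lower bound (one-sided):
t* = 2.373 (one-sided for 99%)
Lower bound = x̄ - t* · s/√n = 82.8 - 2.373 · 6.3/√82 = 81.15

We are 99% confident that μ ≥ 81.15.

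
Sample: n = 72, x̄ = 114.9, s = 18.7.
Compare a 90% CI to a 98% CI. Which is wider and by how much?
98% CI is wider by 3.14

df = 71
90% CI: t* = 1.667, (111.23, 118.57), width = 2 · t* · s/√n = 7.35
98% CI: t* = 2.380, (109.65, 120.15), width = 2 · t* · s/√n = 10.49

The 98% CI is wider by 10.49 - 7.35 = 3.14.
Higher confidence requires a wider interval.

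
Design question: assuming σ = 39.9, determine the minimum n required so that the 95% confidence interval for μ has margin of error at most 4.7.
n ≥ 277

For margin E ≤ 4.7:
n ≥ (z* · σ / E)²
n ≥ (1.960 · 39.9 / 4.7)²
n ≥ 276.86

Minimum n = 277 (rounding up)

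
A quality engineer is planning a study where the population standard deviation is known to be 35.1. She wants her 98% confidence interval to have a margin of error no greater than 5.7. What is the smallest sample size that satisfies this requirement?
n ≥ 206

For margin E ≤ 5.7:
n ≥ (z* · σ / E)²
n ≥ (2.326 · 35.1 / 5.7)²
n ≥ 205.16

Minimum n = 206 (rounding up)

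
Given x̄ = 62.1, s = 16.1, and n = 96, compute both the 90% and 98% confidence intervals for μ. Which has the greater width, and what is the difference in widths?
98% CI is wider by 2.32

df = 95
90% CI: t* = 1.661, (59.37, 64.83), width = 2 · t* · s/√n = 5.46
98% CI: t* = 2.366, (58.21, 65.99), width = 2 · t* · s/√n = 7.78

The 98% CI is wider by 7.78 - 5.46 = 2.32.
Higher confidence requires a wider interval.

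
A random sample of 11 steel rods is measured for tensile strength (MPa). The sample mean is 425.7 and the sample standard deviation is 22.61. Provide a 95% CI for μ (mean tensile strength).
(410.51, 440.89)

t-interval (σ unknown):
df = n - 1 = 10
t* = 2.228 for 95% confidence

Margin of error = t* · s/√n = 2.228 · 22.61/√11 = 15.19

CI: (410.51, 440.89)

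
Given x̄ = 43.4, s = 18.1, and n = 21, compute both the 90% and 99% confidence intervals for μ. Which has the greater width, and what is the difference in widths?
99% CI is wider by 8.84

df = 20
90% CI: t* = 1.725, (36.59, 50.21), width = 2 · t* · s/√n = 13.63
99% CI: t* = 2.845, (32.16, 54.64), width = 2 · t* · s/√n = 22.47

The 99% CI is wider by 22.47 - 13.63 = 8.84.
Higher confidence requires a wider interval.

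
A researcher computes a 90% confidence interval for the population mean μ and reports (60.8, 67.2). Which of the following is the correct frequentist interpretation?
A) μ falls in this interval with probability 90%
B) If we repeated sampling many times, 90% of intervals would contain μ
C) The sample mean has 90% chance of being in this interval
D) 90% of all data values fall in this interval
B

A) Wrong — μ is fixed; the randomness lives in the interval, not in μ.
B) Correct — this is the frequentist long-run coverage interpretation.
C) Wrong — x̄ is observed and sits in the interval by construction.
D) Wrong — a CI is about the parameter μ, not individual data values.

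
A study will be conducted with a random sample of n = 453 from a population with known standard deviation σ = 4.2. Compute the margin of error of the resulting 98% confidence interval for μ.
Margin of error = 0.46

Margin of error = z* · σ/√n
= 2.326 · 4.2/√453
= 2.326 · 4.2/21.2838
= 0.46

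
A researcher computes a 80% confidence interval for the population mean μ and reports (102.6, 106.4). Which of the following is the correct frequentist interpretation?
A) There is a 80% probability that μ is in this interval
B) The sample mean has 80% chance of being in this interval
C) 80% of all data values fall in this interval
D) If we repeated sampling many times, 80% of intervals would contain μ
D

A) Wrong — μ is fixed; the randomness lives in the interval, not in μ.
B) Wrong — x̄ is observed and sits in the interval by construction.
C) Wrong — a CI is about the parameter μ, not individual data values.
D) Correct — this is the frequentist long-run coverage interpretation.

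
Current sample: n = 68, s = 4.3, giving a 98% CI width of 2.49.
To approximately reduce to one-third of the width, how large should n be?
n ≈ 612

CI width ∝ 1/√n
To reduce width by factor 3, need √n to grow by 3 → need 3² = 9 times as many samples.

Current: n = 68, width = 2.49
New: n = 612, width ≈ 0.81

Width reduced by factor of 2.49/0.81 = 3.07.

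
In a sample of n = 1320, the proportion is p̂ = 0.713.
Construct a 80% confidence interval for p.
(0.697, 0.729)

Proportion CI:
SE = √(p̂(1-p̂)/n) = √(0.713 · 0.287 / 1320) = 0.01245

z* = 1.282
Margin = z* · SE = 1.282 · 0.01245 = 0.0160

CI: 0.713 ± 0.0160 = (0.697, 0.729)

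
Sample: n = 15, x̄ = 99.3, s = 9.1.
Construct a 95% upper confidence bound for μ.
μ ≤ 103.44

Upper bound (one-sided):
t* = 1.761 (one-sided for 95%)
Upper bound = x̄ + t* · s/√n = 99.3 + 1.761 · 9.1/√15 = 103.44

We are 95% confident that μ ≤ 103.44.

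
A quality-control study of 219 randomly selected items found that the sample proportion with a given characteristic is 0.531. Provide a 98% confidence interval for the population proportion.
(0.453, 0.609)

Proportion CI:
SE = √(p̂(1-p̂)/n) = √(0.531 · 0.469 / 219) = 0.03372

z* = 2.326
Margin = z* · SE = 2.326 · 0.03372 = 0.0784

CI: 0.531 ± 0.0784 = (0.453, 0.609)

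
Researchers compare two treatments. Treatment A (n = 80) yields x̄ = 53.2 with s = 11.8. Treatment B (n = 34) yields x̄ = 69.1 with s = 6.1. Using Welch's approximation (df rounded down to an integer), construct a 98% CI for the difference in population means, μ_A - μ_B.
(-19.88, -11.92)

Difference: x̄₁ - x̄₂ = -15.90
SE = √(s₁²/n₁ + s₂²/n₂) = √(11.8²/80 + 6.1²/34) = 1.6837
df = 107.67 → 107 (Welch–Satterthwaite, rounded down)
t* = 2.362

CI: -15.90 ± 2.362 · 1.6837 = -15.90 ± 3.98 = (-19.88, -11.92)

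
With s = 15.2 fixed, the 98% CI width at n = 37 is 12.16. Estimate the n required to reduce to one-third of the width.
n ≈ 333

CI width ∝ 1/√n
To reduce width by factor 3, need √n to grow by 3 → need 3² = 9 times as many samples.

Current: n = 37, width = 12.16
New: n = 333, width ≈ 3.89

Width reduced by factor of 12.16/3.89 = 3.13.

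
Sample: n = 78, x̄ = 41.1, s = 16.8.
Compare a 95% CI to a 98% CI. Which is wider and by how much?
98% CI is wider by 1.47

df = 77
95% CI: t* = 1.991, (37.31, 44.89), width = 2 · t* · s/√n = 7.57
98% CI: t* = 2.376, (36.58, 45.62), width = 2 · t* · s/√n = 9.04

The 98% CI is wider by 9.04 - 7.57 = 1.47.
Higher confidence requires a wider interval.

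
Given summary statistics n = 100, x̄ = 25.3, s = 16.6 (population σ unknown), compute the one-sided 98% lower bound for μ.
μ ≥ 21.85

Lower bound (one-sided):
t* = 2.081 (one-sided for 98%)
Lower bound = x̄ - t* · s/√n = 25.3 - 2.081 · 16.6/√100 = 21.85

We are 98% confident that μ ≥ 21.85.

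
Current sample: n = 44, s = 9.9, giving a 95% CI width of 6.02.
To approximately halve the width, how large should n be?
n ≈ 176

CI width ∝ 1/√n
To reduce width by factor 2, need √n to grow by 2 → need 2² = 4 times as many samples.

Current: n = 44, width = 6.02
New: n = 176, width ≈ 2.95

Width reduced by factor of 6.02/2.95 = 2.04.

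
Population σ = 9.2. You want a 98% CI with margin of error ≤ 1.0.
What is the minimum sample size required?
n ≥ 458

For margin E ≤ 1.0:
n ≥ (z* · σ / E)²
n ≥ (2.326 · 9.2 / 1.0)²
n ≥ 457.93

Minimum n = 458 (rounding up)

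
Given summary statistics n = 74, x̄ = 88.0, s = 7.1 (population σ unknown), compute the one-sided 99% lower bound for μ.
μ ≥ 86.04

Lower bound (one-sided):
t* = 2.379 (one-sided for 99%)
Lower bound = x̄ - t* · s/√n = 88.0 - 2.379 · 7.1/√74 = 86.04

We are 99% confident that μ ≥ 86.04.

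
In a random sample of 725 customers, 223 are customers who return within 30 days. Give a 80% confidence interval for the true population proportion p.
(0.286, 0.330)

Proportion CI:
p̂ = 223/725 = 0.30759
SE = √(p̂(1-p̂)/n) = √(0.30759 · 0.69241 / 725) = 0.01714

z* = 1.282
Margin = z* · SE = 1.282 · 0.01714 = 0.0220

CI: 0.30759 ± 0.0220 = (0.286, 0.330)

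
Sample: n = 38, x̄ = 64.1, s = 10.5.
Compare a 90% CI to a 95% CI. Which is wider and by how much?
95% CI is wider by 1.15

df = 37
90% CI: t* = 1.687, (61.23, 66.97), width = 2 · t* · s/√n = 5.75
95% CI: t* = 2.026, (60.65, 67.55), width = 2 · t* · s/√n = 6.90

The 95% CI is wider by 6.90 - 5.75 = 1.15.
Higher confidence requires a wider interval.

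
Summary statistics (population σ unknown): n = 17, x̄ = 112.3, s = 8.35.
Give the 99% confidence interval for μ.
(106.38, 118.22)

t-interval (σ unknown):
df = n - 1 = 16
t* = 2.921 for 99% confidence

Margin of error = t* · s/√n = 2.921 · 8.35/√17 = 5.92

CI: (106.38, 118.22)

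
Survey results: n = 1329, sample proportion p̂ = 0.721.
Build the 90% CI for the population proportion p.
(0.701, 0.741)

Proportion CI:
SE = √(p̂(1-p̂)/n) = √(0.721 · 0.279 / 1329) = 0.01230

z* = 1.645
Margin = z* · SE = 1.645 · 0.01230 = 0.0202

CI: 0.721 ± 0.0202 = (0.701, 0.741)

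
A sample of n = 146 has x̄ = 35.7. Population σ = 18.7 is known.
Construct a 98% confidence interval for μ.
(32.10, 39.30)

z-interval (σ known):
z* = 2.326 for 98% confidence

Margin of error = z* · σ/√n = 2.326 · 18.7/√146 = 3.60

CI: (35.7 - 3.60, 35.7 + 3.60) = (32.10, 39.30)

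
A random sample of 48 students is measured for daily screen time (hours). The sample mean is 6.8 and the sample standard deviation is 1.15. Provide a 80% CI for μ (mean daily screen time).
(6.58, 7.02)

t-interval (σ unknown):
df = n - 1 = 47
t* = 1.300 for 80% confidence

Margin of error = t* · s/√n = 1.300 · 1.15/√48 = 0.22

CI: (6.58, 7.02)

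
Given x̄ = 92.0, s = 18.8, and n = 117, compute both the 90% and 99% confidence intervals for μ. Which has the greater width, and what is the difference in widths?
99% CI is wider by 3.34

df = 116
90% CI: t* = 1.658, (89.12, 94.88), width = 2 · t* · s/√n = 5.76
99% CI: t* = 2.619, (87.45, 96.55), width = 2 · t* · s/√n = 9.10

The 99% CI is wider by 9.10 - 5.76 = 3.34.
Higher confidence requires a wider interval.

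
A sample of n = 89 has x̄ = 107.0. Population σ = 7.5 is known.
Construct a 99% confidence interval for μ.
(104.95, 109.05)

z-interval (σ known):
z* = 2.576 for 99% confidence

Margin of error = z* · σ/√n = 2.576 · 7.5/√89 = 2.05

CI: (107.0 - 2.05, 107.0 + 2.05) = (104.95, 109.05)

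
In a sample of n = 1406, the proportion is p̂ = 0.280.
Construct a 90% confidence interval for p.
(0.260, 0.300)

Proportion CI:
SE = √(p̂(1-p̂)/n) = √(0.280 · 0.720 / 1406) = 0.01197

z* = 1.645
Margin = z* · SE = 1.645 · 0.01197 = 0.0197

CI: 0.280 ± 0.0197 = (0.260, 0.300)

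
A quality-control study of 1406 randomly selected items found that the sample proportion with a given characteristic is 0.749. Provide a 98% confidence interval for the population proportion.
(0.722, 0.776)

Proportion CI:
SE = √(p̂(1-p̂)/n) = √(0.749 · 0.251 / 1406) = 0.01156

z* = 2.326
Margin = z* · SE = 2.326 · 0.01156 = 0.0269

CI: 0.749 ± 0.0269 = (0.722, 0.776)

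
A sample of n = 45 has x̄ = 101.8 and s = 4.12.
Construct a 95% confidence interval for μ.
(100.56, 103.04)

t-interval (σ unknown):
df = n - 1 = 44
t* = 2.015 for 95% confidence

Margin of error = t* · s/√n = 2.015 · 4.12/√45 = 1.24

CI: (100.56, 103.04)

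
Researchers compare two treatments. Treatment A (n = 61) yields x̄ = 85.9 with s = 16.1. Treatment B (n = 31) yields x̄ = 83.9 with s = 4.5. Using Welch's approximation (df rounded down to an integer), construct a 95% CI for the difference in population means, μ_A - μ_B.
(-2.41, 6.41)

Difference: x̄₁ - x̄₂ = 2.00
SE = √(s₁²/n₁ + s₂²/n₂) = √(16.1²/61 + 4.5²/31) = 2.2142
df = 76.26 → 76 (Welch–Satterthwaite, rounded down)
t* = 1.992

CI: 2.00 ± 1.992 · 2.2142 = 2.00 ± 4.41 = (-2.41, 6.41)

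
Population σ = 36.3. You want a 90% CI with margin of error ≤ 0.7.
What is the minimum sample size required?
n ≥ 7277

For margin E ≤ 0.7:
n ≥ (z* · σ / E)²
n ≥ (1.645 · 36.3 / 0.7)²
n ≥ 7276.94

Minimum n = 7277 (rounding up)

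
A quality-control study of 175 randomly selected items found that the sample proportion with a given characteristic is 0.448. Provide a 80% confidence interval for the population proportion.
(0.400, 0.496)

Proportion CI:
SE = √(p̂(1-p̂)/n) = √(0.448 · 0.552 / 175) = 0.03759

z* = 1.282
Margin = z* · SE = 1.282 · 0.03759 = 0.0482

CI: 0.448 ± 0.0482 = (0.400, 0.496)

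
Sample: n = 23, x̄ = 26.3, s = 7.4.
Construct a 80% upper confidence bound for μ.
μ ≤ 27.62

Upper bound (one-sided):
t* = 0.858 (one-sided for 80%)
Upper bound = x̄ + t* · s/√n = 26.3 + 0.858 · 7.4/√23 = 27.62

We are 80% confident that μ ≤ 27.62.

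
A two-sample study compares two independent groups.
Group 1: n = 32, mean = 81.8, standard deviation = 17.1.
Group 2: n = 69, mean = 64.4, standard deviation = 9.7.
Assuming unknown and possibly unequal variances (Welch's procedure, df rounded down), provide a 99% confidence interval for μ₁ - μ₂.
(8.64, 26.16)

Difference: x̄₁ - x̄₂ = 17.40
SE = √(s₁²/n₁ + s₂²/n₂) = √(17.1²/32 + 9.7²/69) = 3.2406
df = 40.53 → 40 (Welch–Satterthwaite, rounded down)
t* = 2.704

CI: 17.40 ± 2.704 · 3.2406 = 17.40 ± 8.76 = (8.64, 26.16)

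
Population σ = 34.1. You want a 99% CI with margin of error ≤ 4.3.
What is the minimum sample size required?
n ≥ 418

For margin E ≤ 4.3:
n ≥ (z* · σ / E)²
n ≥ (2.576 · 34.1 / 4.3)²
n ≥ 417.31

Minimum n = 418 (rounding up)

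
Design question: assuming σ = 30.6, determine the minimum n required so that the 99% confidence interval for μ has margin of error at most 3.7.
n ≥ 454

For margin E ≤ 3.7:
n ≥ (z* · σ / E)²
n ≥ (2.576 · 30.6 / 3.7)²
n ≥ 453.87

Minimum n = 454 (rounding up)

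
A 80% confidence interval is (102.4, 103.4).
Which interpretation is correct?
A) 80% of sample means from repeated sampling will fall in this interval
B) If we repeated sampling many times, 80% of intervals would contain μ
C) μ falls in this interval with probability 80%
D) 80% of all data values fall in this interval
B

A) Wrong — coverage applies to intervals containing μ, not to future x̄ values.
B) Correct — this is the frequentist long-run coverage interpretation.
C) Wrong — μ is fixed; the randomness lives in the interval, not in μ.
D) Wrong — a CI is about the parameter μ, not individual data values.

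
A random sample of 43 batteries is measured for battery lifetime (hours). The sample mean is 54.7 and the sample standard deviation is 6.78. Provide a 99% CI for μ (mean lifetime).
(51.91, 57.49)

t-interval (σ unknown):
df = n - 1 = 42
t* = 2.698 for 99% confidence

Margin of error = t* · s/√n = 2.698 · 6.78/√43 = 2.79

CI: (51.91, 57.49)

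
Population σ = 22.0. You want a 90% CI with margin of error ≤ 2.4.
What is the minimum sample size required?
n ≥ 228

For margin E ≤ 2.4:
n ≥ (z* · σ / E)²
n ≥ (1.645 · 22.0 / 2.4)²
n ≥ 227.38

Minimum n = 228 (rounding up)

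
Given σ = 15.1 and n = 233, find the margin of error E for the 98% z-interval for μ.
Margin of error = 2.30

Margin of error = z* · σ/√n
= 2.326 · 15.1/√233
= 2.326 · 15.1/15.2643
= 2.30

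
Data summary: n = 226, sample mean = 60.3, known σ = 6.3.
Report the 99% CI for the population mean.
(59.22, 61.38)

z-interval (σ known):
z* = 2.576 for 99% confidence

Margin of error = z* · σ/√n = 2.576 · 6.3/√226 = 1.08

CI: (60.3 - 1.08, 60.3 + 1.08) = (59.22, 61.38)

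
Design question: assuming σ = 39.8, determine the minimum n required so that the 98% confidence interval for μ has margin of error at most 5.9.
n ≥ 247

For margin E ≤ 5.9:
n ≥ (z* · σ / E)²
n ≥ (2.326 · 39.8 / 5.9)²
n ≥ 246.20

Minimum n = 247 (rounding up)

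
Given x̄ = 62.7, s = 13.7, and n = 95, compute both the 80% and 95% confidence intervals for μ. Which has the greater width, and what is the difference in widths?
95% CI is wider by 1.95

df = 94
80% CI: t* = 1.291, (60.89, 64.51), width = 2 · t* · s/√n = 3.63
95% CI: t* = 1.986, (59.91, 65.49), width = 2 · t* · s/√n = 5.58

The 95% CI is wider by 5.58 - 3.63 = 1.95.
Higher confidence requires a wider interval.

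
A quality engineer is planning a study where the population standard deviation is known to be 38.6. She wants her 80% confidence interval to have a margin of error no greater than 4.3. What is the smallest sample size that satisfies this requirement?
n ≥ 133

For margin E ≤ 4.3:
n ≥ (z* · σ / E)²
n ≥ (1.282 · 38.6 / 4.3)²
n ≥ 132.44

Minimum n = 133 (rounding up)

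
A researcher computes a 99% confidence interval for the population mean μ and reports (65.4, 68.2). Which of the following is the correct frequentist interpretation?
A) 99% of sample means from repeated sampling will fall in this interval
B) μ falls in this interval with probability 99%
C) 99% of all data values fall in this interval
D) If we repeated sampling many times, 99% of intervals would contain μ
D

A) Wrong — coverage applies to intervals containing μ, not to future x̄ values.
B) Wrong — μ is fixed; the randomness lives in the interval, not in μ.
C) Wrong — a CI is about the parameter μ, not individual data values.
D) Correct — this is the frequentist long-run coverage interpretation.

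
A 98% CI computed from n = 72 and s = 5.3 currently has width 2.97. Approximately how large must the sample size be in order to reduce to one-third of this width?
n ≈ 648

CI width ∝ 1/√n
To reduce width by factor 3, need √n to grow by 3 → need 3² = 9 times as many samples.

Current: n = 72, width = 2.97
New: n = 648, width ≈ 0.97

Width reduced by factor of 2.97/0.97 = 3.06.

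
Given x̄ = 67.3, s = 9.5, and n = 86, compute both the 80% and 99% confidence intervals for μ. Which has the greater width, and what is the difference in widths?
99% CI is wider by 2.75

df = 85
80% CI: t* = 1.292, (65.98, 68.62), width = 2 · t* · s/√n = 2.65
99% CI: t* = 2.635, (64.60, 70.00), width = 2 · t* · s/√n = 5.40

The 99% CI is wider by 5.40 - 2.65 = 2.75.
Higher confidence requires a wider interval.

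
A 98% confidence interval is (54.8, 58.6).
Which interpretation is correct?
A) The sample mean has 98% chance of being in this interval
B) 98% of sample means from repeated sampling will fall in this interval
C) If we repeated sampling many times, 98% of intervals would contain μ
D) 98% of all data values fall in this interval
C

A) Wrong — x̄ is observed and sits in the interval by construction.
B) Wrong — coverage applies to intervals containing μ, not to future x̄ values.
C) Correct — this is the frequentist long-run coverage interpretation.
D) Wrong — a CI is about the parameter μ, not individual data values.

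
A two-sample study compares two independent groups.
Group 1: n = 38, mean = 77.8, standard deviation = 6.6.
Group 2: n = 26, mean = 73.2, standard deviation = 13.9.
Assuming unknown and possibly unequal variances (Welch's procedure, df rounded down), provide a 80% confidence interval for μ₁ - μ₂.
(0.77, 8.43)

Difference: x̄₁ - x̄₂ = 4.60
SE = √(s₁²/n₁ + s₂²/n₂) = √(6.6²/38 + 13.9²/26) = 2.9287
df = 32.78 → 32 (Welch–Satterthwaite, rounded down)
t* = 1.309

CI: 4.60 ± 1.309 · 2.9287 = 4.60 ± 3.83 = (0.77, 8.43)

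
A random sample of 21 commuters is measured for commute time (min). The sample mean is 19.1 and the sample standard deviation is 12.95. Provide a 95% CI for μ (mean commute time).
(13.21, 24.99)

t-interval (σ unknown):
df = n - 1 = 20
t* = 2.086 for 95% confidence

Margin of error = t* · s/√n = 2.086 · 12.95/√21 = 5.89

CI: (13.21, 24.99)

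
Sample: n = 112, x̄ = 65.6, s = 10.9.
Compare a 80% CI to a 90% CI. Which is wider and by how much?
90% CI is wider by 0.76

df = 111
80% CI: t* = 1.289, (64.27, 66.93), width = 2 · t* · s/√n = 2.66
90% CI: t* = 1.659, (63.89, 67.31), width = 2 · t* · s/√n = 3.42

The 90% CI is wider by 3.42 - 2.66 = 0.76.
Higher confidence requires a wider interval.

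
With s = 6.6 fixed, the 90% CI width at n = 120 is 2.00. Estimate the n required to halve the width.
n ≈ 480

CI width ∝ 1/√n
To reduce width by factor 2, need √n to grow by 2 → need 2² = 4 times as many samples.

Current: n = 120, width = 2.00
New: n = 480, width ≈ 0.99

Width reduced by factor of 2.00/0.99 = 2.02.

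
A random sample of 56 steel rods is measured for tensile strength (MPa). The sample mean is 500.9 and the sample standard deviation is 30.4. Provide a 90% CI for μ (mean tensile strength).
(494.10, 507.70)

t-interval (σ unknown):
df = n - 1 = 55
t* = 1.673 for 90% confidence

Margin of error = t* · s/√n = 1.673 · 30.4/√56 = 6.80

CI: (494.10, 507.70)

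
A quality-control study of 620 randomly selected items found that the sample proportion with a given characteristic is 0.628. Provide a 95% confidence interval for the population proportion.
(0.590, 0.666)

Proportion CI:
SE = √(p̂(1-p̂)/n) = √(0.628 · 0.372 / 620) = 0.01941

z* = 1.960
Margin = z* · SE = 1.960 · 0.01941 = 0.0380

CI: 0.628 ± 0.0380 = (0.590, 0.666)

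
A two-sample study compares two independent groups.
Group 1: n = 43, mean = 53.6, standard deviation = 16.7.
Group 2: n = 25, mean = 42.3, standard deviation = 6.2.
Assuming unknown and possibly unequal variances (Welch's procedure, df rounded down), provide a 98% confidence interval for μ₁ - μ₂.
(4.52, 18.08)

Difference: x̄₁ - x̄₂ = 11.30
SE = √(s₁²/n₁ + s₂²/n₂) = √(16.7²/43 + 6.2²/25) = 2.8326
df = 58.52 → 58 (Welch–Satterthwaite, rounded down)
t* = 2.392

CI: 11.30 ± 2.392 · 2.8326 = 11.30 ± 6.78 = (4.52, 18.08)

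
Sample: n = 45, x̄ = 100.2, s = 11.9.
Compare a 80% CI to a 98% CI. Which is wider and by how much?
98% CI is wider by 3.94

df = 44
80% CI: t* = 1.301, (97.89, 102.51), width = 2 · t* · s/√n = 4.62
98% CI: t* = 2.414, (95.92, 104.48), width = 2 · t* · s/√n = 8.56

The 98% CI is wider by 8.56 - 4.62 = 3.94.
Higher confidence requires a wider interval.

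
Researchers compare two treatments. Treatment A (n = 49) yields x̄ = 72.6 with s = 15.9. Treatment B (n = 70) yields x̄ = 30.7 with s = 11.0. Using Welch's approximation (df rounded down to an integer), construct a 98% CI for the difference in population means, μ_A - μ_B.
(35.67, 48.13)

Difference: x̄₁ - x̄₂ = 41.90
SE = √(s₁²/n₁ + s₂²/n₂) = √(15.9²/49 + 11.0²/70) = 2.6245
df = 79.35 → 79 (Welch–Satterthwaite, rounded down)
t* = 2.374

CI: 41.90 ± 2.374 · 2.6245 = 41.90 ± 6.23 = (35.67, 48.13)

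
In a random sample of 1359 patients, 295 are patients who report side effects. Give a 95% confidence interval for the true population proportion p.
(0.195, 0.239)

Proportion CI:
p̂ = 295/1359 = 0.21707
SE = √(p̂(1-p̂)/n) = √(0.21707 · 0.78293 / 1359) = 0.01118

z* = 1.960
Margin = z* · SE = 1.960 · 0.01118 = 0.0219

CI: 0.21707 ± 0.0219 = (0.195, 0.239)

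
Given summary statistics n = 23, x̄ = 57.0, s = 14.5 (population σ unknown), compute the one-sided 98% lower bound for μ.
μ ≥ 50.40

Lower bound (one-sided):
t* = 2.183 (one-sided for 98%)
Lower bound = x̄ - t* · s/√n = 57.0 - 2.183 · 14.5/√23 = 50.40

We are 98% confident that μ ≥ 50.40.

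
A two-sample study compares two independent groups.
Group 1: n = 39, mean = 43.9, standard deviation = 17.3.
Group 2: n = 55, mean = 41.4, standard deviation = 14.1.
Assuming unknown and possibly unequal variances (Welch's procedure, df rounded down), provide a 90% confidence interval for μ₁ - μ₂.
(-3.10, 8.10)

Difference: x̄₁ - x̄₂ = 2.50
SE = √(s₁²/n₁ + s₂²/n₂) = √(17.3²/39 + 14.1²/55) = 3.3599
df = 71.12 → 71 (Welch–Satterthwaite, rounded down)
t* = 1.667

CI: 2.50 ± 1.667 · 3.3599 = 2.50 ± 5.60 = (-3.10, 8.10)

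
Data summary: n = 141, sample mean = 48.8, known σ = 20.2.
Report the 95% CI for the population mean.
(45.47, 52.13)

z-interval (σ known):
z* = 1.960 for 95% confidence

Margin of error = z* · σ/√n = 1.960 · 20.2/√141 = 3.33

CI: (48.8 - 3.33, 48.8 + 3.33) = (45.47, 52.13)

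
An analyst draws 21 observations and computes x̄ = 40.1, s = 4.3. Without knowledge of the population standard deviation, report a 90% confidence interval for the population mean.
(38.48, 41.72)

t-interval (σ unknown):
df = n - 1 = 20
t* = 1.725 for 90% confidence

Margin of error = t* · s/√n = 1.725 · 4.3/√21 = 1.62

CI: (38.48, 41.72)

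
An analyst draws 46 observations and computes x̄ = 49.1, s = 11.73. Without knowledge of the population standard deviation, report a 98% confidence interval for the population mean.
(44.93, 53.27)

t-interval (σ unknown):
df = n - 1 = 45
t* = 2.412 for 98% confidence

Margin of error = t* · s/√n = 2.412 · 11.73/√46 = 4.17

CI: (44.93, 53.27)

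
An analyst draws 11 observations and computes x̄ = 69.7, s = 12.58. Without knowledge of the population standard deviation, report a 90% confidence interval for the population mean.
(62.83, 76.57)

t-interval (σ unknown):
df = n - 1 = 10
t* = 1.812 for 90% confidence

Margin of error = t* · s/√n = 1.812 · 12.58/√11 = 6.87

CI: (62.83, 76.57)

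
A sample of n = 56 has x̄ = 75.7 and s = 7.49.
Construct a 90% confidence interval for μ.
(74.03, 77.37)

t-interval (σ unknown):
df = n - 1 = 55
t* = 1.673 for 90% confidence

Margin of error = t* · s/√n = 1.673 · 7.49/√56 = 1.67

CI: (74.03, 77.37)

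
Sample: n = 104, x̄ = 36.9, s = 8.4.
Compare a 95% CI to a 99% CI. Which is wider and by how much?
99% CI is wider by 1.05

df = 103
95% CI: t* = 1.983, (35.27, 38.53), width = 2 · t* · s/√n = 3.27
99% CI: t* = 2.624, (34.74, 39.06), width = 2 · t* · s/√n = 4.32

The 99% CI is wider by 4.32 - 3.27 = 1.05.
Higher confidence requires a wider interval.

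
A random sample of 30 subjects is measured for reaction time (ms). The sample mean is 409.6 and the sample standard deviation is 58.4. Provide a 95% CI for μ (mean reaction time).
(387.80, 431.40)

t-interval (σ unknown):
df = n - 1 = 29
t* = 2.045 for 95% confidence

Margin of error = t* · s/√n = 2.045 · 58.4/√30 = 21.80

CI: (387.80, 431.40)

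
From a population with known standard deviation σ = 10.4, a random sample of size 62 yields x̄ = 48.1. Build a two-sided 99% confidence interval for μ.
(44.70, 51.50)

z-interval (σ known):
z* = 2.576 for 99% confidence

Margin of error = z* · σ/√n = 2.576 · 10.4/√62 = 3.40

CI: (48.1 - 3.40, 48.1 + 3.40) = (44.70, 51.50)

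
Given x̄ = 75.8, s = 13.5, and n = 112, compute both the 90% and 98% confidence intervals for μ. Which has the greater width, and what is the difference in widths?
98% CI is wider by 1.79

df = 111
90% CI: t* = 1.659, (73.68, 77.92), width = 2 · t* · s/√n = 4.23
98% CI: t* = 2.360, (72.79, 78.81), width = 2 · t* · s/√n = 6.02

The 98% CI is wider by 6.02 - 4.23 = 1.79.
Higher confidence requires a wider interval.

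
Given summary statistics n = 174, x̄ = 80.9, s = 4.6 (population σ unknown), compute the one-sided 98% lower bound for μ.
μ ≥ 80.18

Lower bound (one-sided):
t* = 2.069 (one-sided for 98%)
Lower bound = x̄ - t* · s/√n = 80.9 - 2.069 · 4.6/√174 = 80.18

We are 98% confident that μ ≥ 80.18.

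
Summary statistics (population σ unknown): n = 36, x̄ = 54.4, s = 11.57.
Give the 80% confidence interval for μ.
(51.88, 56.92)

t-interval (σ unknown):
df = n - 1 = 35
t* = 1.306 for 80% confidence

Margin of error = t* · s/√n = 1.306 · 11.57/√36 = 2.52

CI: (51.88, 56.92)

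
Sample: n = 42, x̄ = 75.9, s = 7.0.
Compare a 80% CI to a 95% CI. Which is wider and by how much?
95% CI is wider by 1.55

df = 41
80% CI: t* = 1.303, (74.49, 77.31), width = 2 · t* · s/√n = 2.81
95% CI: t* = 2.020, (73.72, 78.08), width = 2 · t* · s/√n = 4.36

The 95% CI is wider by 4.36 - 2.81 = 1.55.
Higher confidence requires a wider interval.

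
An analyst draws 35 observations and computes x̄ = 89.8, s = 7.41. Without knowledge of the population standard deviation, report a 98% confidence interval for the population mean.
(86.74, 92.86)

t-interval (σ unknown):
df = n - 1 = 34
t* = 2.441 for 98% confidence

Margin of error = t* · s/√n = 2.441 · 7.41/√35 = 3.06

CI: (86.74, 92.86)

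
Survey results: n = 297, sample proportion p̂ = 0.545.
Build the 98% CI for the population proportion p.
(0.478, 0.612)

Proportion CI:
SE = √(p̂(1-p̂)/n) = √(0.545 · 0.455 / 297) = 0.02890

z* = 2.326
Margin = z* · SE = 2.326 · 0.02890 = 0.0672

CI: 0.545 ± 0.0672 = (0.478, 0.612)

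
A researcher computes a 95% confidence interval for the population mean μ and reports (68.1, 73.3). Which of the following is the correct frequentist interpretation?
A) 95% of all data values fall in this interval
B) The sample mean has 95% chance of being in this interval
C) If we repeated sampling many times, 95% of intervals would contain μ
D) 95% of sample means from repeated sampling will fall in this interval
C

A) Wrong — a CI is about the parameter μ, not individual data values.
B) Wrong — x̄ is observed and sits in the interval by construction.
C) Correct — this is the frequentist long-run coverage interpretation.
D) Wrong — coverage applies to intervals containing μ, not to future x̄ values.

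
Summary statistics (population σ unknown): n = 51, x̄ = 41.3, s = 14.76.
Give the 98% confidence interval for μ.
(36.33, 46.27)

t-interval (σ unknown):
df = n - 1 = 50
t* = 2.403 for 98% confidence

Margin of error = t* · s/√n = 2.403 · 14.76/√51 = 4.97

CI: (36.33, 46.27)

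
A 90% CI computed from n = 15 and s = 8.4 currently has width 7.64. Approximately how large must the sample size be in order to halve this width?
n ≈ 60

CI width ∝ 1/√n
To reduce width by factor 2, need √n to grow by 2 → need 2² = 4 times as many samples.

Current: n = 15, width = 7.64
New: n = 60, width ≈ 3.62

Width reduced by factor of 7.64/3.62 = 2.11.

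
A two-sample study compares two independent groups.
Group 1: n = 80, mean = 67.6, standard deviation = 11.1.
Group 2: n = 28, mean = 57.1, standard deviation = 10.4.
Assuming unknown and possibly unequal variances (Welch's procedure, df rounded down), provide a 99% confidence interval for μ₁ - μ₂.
(4.28, 16.72)

Difference: x̄₁ - x̄₂ = 10.50
SE = √(s₁²/n₁ + s₂²/n₂) = √(11.1²/80 + 10.4²/28) = 2.3244
df = 50.10 → 50 (Welch–Satterthwaite, rounded down)
t* = 2.678

CI: 10.50 ± 2.678 · 2.3244 = 10.50 ± 6.22 = (4.28, 16.72)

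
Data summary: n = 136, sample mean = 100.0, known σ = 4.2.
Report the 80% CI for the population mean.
(99.54, 100.46)

z-interval (σ known):
z* = 1.282 for 80% confidence

Margin of error = z* · σ/√n = 1.282 · 4.2/√136 = 0.46

CI: (100.0 - 0.46, 100.0 + 0.46) = (99.54, 100.46)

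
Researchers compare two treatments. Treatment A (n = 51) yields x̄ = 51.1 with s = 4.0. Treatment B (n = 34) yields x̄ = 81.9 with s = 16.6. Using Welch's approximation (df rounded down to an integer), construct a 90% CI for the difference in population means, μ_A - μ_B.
(-35.70, -25.90)

Difference: x̄₁ - x̄₂ = -30.80
SE = √(s₁²/n₁ + s₂²/n₂) = √(4.0²/51 + 16.6²/34) = 2.9015
df = 35.57 → 35 (Welch–Satterthwaite, rounded down)
t* = 1.690

CI: -30.80 ± 1.690 · 2.9015 = -30.80 ± 4.90 = (-35.70, -25.90)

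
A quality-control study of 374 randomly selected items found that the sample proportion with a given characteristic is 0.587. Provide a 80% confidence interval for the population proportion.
(0.554, 0.620)

Proportion CI:
SE = √(p̂(1-p̂)/n) = √(0.587 · 0.413 / 374) = 0.02546

z* = 1.282
Margin = z* · SE = 1.282 · 0.02546 = 0.0326

CI: 0.587 ± 0.0326 = (0.554, 0.620)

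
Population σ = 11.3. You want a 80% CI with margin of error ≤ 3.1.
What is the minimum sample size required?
n ≥ 22

For margin E ≤ 3.1:
n ≥ (z* · σ / E)²
n ≥ (1.282 · 11.3 / 3.1)²
n ≥ 21.84

Minimum n = 22 (rounding up)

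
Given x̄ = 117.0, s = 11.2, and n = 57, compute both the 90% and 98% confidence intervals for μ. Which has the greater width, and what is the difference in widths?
98% CI is wider by 2.15

df = 56
90% CI: t* = 1.673, (114.52, 119.48), width = 2 · t* · s/√n = 4.96
98% CI: t* = 2.395, (113.45, 120.55), width = 2 · t* · s/√n = 7.11

The 98% CI is wider by 7.11 - 4.96 = 2.15.
Higher confidence requires a wider interval.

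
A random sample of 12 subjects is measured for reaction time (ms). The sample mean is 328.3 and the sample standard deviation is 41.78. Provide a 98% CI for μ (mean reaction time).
(295.52, 361.08)

t-interval (σ unknown):
df = n - 1 = 11
t* = 2.718 for 98% confidence

Margin of error = t* · s/√n = 2.718 · 41.78/√12 = 32.78

CI: (295.52, 361.08)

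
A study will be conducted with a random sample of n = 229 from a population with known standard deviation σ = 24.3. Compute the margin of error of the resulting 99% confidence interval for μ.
Margin of error = 4.14

Margin of error = z* · σ/√n
= 2.576 · 24.3/√229
= 2.576 · 24.3/15.1327
= 4.14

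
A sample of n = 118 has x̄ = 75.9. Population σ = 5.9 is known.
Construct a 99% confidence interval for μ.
(74.50, 77.30)

z-interval (σ known):
z* = 2.576 for 99% confidence

Margin of error = z* · σ/√n = 2.576 · 5.9/√118 = 1.40

CI: (75.9 - 1.40, 75.9 + 1.40) = (74.50, 77.30)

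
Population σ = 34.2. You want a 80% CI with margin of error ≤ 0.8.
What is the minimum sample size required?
n ≥ 3004

For margin E ≤ 0.8:
n ≥ (z* · σ / E)²
n ≥ (1.282 · 34.2 / 0.8)²
n ≥ 3003.64

Minimum n = 3004 (rounding up)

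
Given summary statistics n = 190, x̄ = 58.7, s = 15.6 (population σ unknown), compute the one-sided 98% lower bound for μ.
μ ≥ 56.36

Lower bound (one-sided):
t* = 2.068 (one-sided for 98%)
Lower bound = x̄ - t* · s/√n = 58.7 - 2.068 · 15.6/√190 = 56.36

We are 98% confident that μ ≥ 56.36.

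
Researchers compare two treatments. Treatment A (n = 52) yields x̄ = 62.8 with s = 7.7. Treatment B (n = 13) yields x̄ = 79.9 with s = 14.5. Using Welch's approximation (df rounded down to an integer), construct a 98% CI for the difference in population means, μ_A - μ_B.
(-28.13, -6.07)

Difference: x̄₁ - x̄₂ = -17.10
SE = √(s₁²/n₁ + s₂²/n₂) = √(7.7²/52 + 14.5²/13) = 4.1609
df = 13.74 → 13 (Welch–Satterthwaite, rounded down)
t* = 2.650

CI: -17.10 ± 2.650 · 4.1609 = -17.10 ± 11.03 = (-28.13, -6.07)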